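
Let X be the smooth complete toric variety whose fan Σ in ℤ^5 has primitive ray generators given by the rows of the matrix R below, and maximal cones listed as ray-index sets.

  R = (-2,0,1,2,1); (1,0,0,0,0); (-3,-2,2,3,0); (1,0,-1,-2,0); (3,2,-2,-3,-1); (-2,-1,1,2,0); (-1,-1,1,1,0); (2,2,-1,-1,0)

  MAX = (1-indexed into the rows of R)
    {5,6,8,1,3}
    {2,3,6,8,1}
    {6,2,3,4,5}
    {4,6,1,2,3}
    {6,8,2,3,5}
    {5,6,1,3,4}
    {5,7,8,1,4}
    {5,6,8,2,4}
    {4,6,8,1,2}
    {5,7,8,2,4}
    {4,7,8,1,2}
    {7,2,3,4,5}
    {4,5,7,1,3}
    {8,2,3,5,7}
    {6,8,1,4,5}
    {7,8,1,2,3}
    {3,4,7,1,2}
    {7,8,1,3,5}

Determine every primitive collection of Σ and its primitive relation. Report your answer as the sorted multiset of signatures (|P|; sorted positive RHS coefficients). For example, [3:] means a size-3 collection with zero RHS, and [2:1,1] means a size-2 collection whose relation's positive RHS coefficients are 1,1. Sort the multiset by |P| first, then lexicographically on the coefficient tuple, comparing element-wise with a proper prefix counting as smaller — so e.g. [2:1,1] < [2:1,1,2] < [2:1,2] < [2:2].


3 collections generate NE(X_Σ); each relation:

  P = {6,7}:  v_{6} + v_{7} = v_{3} — sig = [2:1]
  P = {3,4,8}:  v_{3} + v_{4} + v_{8} = 0 — sig = [3:]
  P = {1,2,5}:  v_{1} + v_{2} + v_{5} = v_{8} — sig = [3:1]

Hence PRS(X_Σ) =
    |P|=2: 1 collection, coeffs (1)
    |P|=3: 2 collections, coeffs (), (1)


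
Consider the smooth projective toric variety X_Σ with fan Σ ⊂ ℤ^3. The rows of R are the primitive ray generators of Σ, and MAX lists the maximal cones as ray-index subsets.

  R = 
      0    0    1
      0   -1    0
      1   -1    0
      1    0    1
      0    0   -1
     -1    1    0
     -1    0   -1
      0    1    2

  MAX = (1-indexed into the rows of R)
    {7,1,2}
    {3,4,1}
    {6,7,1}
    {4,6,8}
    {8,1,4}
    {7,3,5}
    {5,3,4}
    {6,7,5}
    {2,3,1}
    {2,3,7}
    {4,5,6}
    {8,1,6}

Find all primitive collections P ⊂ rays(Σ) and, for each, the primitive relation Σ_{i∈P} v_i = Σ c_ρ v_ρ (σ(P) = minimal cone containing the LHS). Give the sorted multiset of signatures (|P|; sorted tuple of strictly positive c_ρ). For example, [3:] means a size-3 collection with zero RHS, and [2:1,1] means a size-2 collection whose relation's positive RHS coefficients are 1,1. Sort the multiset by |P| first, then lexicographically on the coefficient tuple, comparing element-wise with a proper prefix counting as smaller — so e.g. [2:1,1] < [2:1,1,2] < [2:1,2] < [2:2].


|primitive collections| = 12. Relations:

  • {1,5}:  v_{1} + v_{5} = 0  ⇒ sig = [2:]
  • {3,6}:  v_{3} + v_{6} = 0  ⇒ sig = [2:]
  • {4,7}:  v_{4} + v_{7} = 0  ⇒ sig = [2:]
  • {2,4}:  v_{2} + v_{4} = v_{1} + v_{3}  ⇒ sig = [2:1,1]
  • {2,5}:  v_{2} + v_{5} = v_{3} + v_{7}  ⇒ sig = [2:1,1]
  • {2,6}:  v_{2} + v_{6} = v_{1} + v_{7}  ⇒ sig = [2:1,1]
  • {3,8}:  v_{3} + v_{8} = v_{1} + v_{4}  ⇒ sig = [2:1,1]
  • {5,8}:  v_{5} + v_{8} = v_{4} + v_{6}  ⇒ sig = [2:1,1]
  • {7,8}:  v_{7} + v_{8} = v_{1} + v_{6}  ⇒ sig = [2:1,1]
  • {2,8}:  v_{2} + v_{8} = 2·v_{1}  ⇒ sig = [2:2]
  • {1,3,7}:  v_{1} + v_{3} + v_{7} = v_{2}  ⇒ sig = [3:1]
  • {1,4,6}:  v_{1} + v_{4} + v_{6} = v_{8}  ⇒ sig = [3:1]

Sorted signature multiset PRS(X):
[[2:], [2:], [2:], [2:1,1], [2:1,1], [2:1,1], [2:1,1], [2:1,1], [2:1,1], [2:2], [3:1], [3:1]]


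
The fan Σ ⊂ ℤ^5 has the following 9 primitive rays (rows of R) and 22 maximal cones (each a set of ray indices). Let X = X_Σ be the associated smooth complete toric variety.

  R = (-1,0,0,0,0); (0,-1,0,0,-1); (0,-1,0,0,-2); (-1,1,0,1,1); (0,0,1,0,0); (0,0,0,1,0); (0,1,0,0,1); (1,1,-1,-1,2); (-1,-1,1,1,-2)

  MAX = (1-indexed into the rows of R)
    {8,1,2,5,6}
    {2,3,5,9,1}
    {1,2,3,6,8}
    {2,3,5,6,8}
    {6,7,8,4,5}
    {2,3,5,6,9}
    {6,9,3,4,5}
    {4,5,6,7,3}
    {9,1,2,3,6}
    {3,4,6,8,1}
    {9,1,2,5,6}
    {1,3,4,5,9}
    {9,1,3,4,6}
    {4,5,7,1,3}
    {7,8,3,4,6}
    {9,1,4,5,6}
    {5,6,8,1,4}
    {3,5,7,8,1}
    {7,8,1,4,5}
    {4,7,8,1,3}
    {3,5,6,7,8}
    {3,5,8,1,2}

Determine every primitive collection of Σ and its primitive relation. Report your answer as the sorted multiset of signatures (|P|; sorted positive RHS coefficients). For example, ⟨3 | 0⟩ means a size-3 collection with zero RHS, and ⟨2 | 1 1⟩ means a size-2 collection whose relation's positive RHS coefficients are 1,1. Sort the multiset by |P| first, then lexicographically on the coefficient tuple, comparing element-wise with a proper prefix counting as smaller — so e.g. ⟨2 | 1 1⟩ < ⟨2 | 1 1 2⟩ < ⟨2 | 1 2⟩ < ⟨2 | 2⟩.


Minimal non-faces — 7 found among 9 rays, 22 max cones:

  P={2,7}:  v_{2} + v_{7} = 0  so sig = ⟨2 | 0⟩
  P={8,9}:  v_{8} + v_{9} = 0  so sig = ⟨2 | 0⟩
  P={2,4}:  v_{2} + v_{4} = v_{1} + v_{6}  so sig = ⟨2 | 1 1⟩
  P={7,9}:  v_{7} + v_{9} = v_{3} + v_{4} + v_{5}  so sig = ⟨2 | 1 1 1⟩
  P={1,6,7}:  v_{1} + v_{6} + v_{7} = v_{4}  so sig = ⟨3 | 1⟩
  P={1,3,5,6}:  v_{1} + v_{3} + v_{5} + v_{6} = v_{9}  so sig = ⟨4 | 1⟩
  P={3,4,5,8}:  v_{3} + v_{4} + v_{5} + v_{8} = v_{7}  so sig = ⟨4 | 1⟩

Signatures (|P|; sorted positive RHS coefficients), sorted:
[⟨2 | 0⟩, ⟨2 | 0⟩, ⟨2 | 1 1⟩, ⟨2 | 1 1 1⟩, ⟨3 | 1⟩, ⟨4 | 1⟩, ⟨4 | 1⟩]


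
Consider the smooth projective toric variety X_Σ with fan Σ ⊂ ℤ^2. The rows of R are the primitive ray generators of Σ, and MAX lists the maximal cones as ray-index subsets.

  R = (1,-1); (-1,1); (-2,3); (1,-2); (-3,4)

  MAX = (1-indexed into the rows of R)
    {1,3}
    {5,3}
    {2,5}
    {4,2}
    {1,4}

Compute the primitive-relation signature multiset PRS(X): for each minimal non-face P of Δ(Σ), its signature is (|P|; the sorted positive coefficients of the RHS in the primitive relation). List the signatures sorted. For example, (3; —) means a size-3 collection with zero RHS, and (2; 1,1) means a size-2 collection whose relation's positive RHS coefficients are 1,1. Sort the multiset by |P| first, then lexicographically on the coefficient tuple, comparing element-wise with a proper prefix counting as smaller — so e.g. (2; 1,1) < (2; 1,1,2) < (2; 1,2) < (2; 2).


Minimal non-faces — 5 found among 5 rays, 5 max cones:

  {1,2}:  v_{1} + v_{2} = 0  ⟹  sig = (2; —)
  {1,5}:  v_{1} + v_{5} = v_{3}  ⟹  sig = (2; 1)
  {2,3}:  v_{2} + v_{3} = v_{5}  ⟹  sig = (2; 1)
  {3,4}:  v_{3} + v_{4} = v_{2}  ⟹  sig = (2; 1)
  {4,5}:  v_{4} + v_{5} = 2·v_{2}  ⟹  sig = (2; 2)

so the primitive-relation signature multiset is
[(2; —), (2; 1), (2; 1), (2; 1), (2; 2)]


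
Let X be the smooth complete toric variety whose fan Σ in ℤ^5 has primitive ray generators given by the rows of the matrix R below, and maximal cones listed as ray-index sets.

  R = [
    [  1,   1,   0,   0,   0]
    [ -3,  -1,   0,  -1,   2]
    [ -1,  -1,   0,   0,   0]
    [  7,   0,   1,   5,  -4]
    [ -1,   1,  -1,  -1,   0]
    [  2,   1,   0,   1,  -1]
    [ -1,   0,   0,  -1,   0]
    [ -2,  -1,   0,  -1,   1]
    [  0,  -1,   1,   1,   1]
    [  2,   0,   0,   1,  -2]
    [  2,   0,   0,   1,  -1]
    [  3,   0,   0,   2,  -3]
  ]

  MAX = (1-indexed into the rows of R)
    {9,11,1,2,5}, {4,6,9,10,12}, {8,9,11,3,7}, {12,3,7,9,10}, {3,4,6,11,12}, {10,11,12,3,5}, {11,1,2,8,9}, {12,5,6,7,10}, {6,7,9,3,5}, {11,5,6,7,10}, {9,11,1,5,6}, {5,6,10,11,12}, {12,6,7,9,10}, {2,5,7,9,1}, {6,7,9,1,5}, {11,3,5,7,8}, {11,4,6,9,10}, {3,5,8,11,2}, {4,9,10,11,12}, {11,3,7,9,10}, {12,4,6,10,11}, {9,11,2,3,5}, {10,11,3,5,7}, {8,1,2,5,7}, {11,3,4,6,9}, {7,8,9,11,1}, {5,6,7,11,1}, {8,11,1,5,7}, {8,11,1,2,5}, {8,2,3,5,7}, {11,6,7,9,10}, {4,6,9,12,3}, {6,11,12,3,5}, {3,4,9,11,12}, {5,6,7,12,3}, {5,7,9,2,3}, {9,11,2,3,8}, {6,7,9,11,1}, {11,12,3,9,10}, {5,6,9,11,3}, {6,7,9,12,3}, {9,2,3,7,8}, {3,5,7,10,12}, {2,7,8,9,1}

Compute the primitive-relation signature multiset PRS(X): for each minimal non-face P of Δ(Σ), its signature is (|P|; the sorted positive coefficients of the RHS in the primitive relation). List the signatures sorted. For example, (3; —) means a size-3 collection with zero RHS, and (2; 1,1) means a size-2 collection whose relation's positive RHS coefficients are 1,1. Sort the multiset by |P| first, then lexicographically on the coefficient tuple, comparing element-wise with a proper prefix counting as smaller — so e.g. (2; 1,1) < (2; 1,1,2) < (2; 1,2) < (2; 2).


24 minimal non-faces of Δ(Σ) (on 12 rays):

  {1,3}:  v_{1} + v_{3} = 0  so sig = (2; —)
  {6,8}:  v_{6} + v_{8} = 0  so sig = (2; —)
  {2,10}:  v_{2} + v_{10} = v_{3}  so sig = (2; 1)
  {1,12}:  v_{1} + v_{12} = v_{6} + v_{10}  so sig = (2; 1,1)
  {2,6}:  v_{2} + v_{6} = v_{5} + v_{9}  so sig = (2; 1,1)
  {8,12}:  v_{8} + v_{12} = v_{3} + v_{10}  so sig = (2; 1,1)
  {1,10}:  v_{1} + v_{10} = v_{6} + v_{7} + v_{11}  so sig = (2; 1,1,1)
  {4,8}:  v_{4} + v_{8} = v_{9} + v_{11} + v_{12}  so sig = (2; 1,1,1)
  {8,10}:  v_{8} + v_{10} = v_{3} + v_{7} + v_{11}  so sig = (2; 1,1,1)
  {1,4}:  v_{1} + v_{4} = 2·v_{6} + v_{9} + v_{10} + v_{11}  so sig = (2; 1,1,1,2)
  {4,7}:  v_{4} + v_{7} = v_{6} + v_{9} + 2·v_{10}  so sig = (2; 1,1,2)
  {2,4}:  v_{2} + v_{4} = 2·v_{3} + 2·v_{6} + v_{9} + v_{11}  so sig = (2; 1,1,2,2)
  {2,12}:  v_{2} + v_{12} = 2·v_{3} + v_{6}  so sig = (2; 1,2)
  {4,5}:  v_{4} + v_{5} = 2·v_{3} + 3·v_{6} + v_{11}  so sig = (2; 1,2,3)
  {2,7,11}:  v_{2} + v_{7} + v_{11} = v_{8}  so sig = (3; 1)
  {3,6,10}:  v_{3} + v_{6} + v_{10} = v_{12}  so sig = (3; 1)
  {5,8,9}:  v_{5} + v_{8} + v_{9} = v_{2}  so sig = (3; 1)
  {5,9,10}:  v_{5} + v_{9} + v_{10} = v_{3} + v_{6}  so sig = (3; 1,1)
  {3,4,10}:  v_{3} + v_{4} + v_{10} = v_{9} + v_{11} + 2·v_{12}  so sig = (3; 1,1,2)
  {7,11,12}:  v_{7} + v_{11} + v_{12} = 2·v_{10}  so sig = (3; 2)
  {5,9,12}:  v_{5} + v_{9} + v_{12} = 2·v_{3} + 2·v_{6}  so sig = (3; 2,2)
  {5,7,9,11}:  v_{5} + v_{7} + v_{9} + v_{11} = 0  so sig = (4; —)
  {3,6,7,11}:  v_{3} + v_{6} + v_{7} + v_{11} = v_{10}  so sig = (4; 1)
  {6,9,11,12}:  v_{6} + v_{9} + v_{11} + v_{12} = v_{4}  so sig = (4; 1)

Hence PRS(X_Σ) =
    (2; —)
    (2; —)
    (2; 1)
    (2; 1,1)
    (2; 1,1)
    (2; 1,1)
    (2; 1,1,1)
    (2; 1,1,1)
    (2; 1,1,1)
    (2; 1,1,1,2)
    (2; 1,1,2)
    (2; 1,1,2,2)
    (2; 1,2)
    (2; 1,2,3)
    (3; 1)
    (3; 1)
    (3; 1)
    (3; 1,1)
    (3; 1,1,2)
    (3; 2)
    (3; 2,2)
    (4; —)
    (4; 1)
    (4; 1)


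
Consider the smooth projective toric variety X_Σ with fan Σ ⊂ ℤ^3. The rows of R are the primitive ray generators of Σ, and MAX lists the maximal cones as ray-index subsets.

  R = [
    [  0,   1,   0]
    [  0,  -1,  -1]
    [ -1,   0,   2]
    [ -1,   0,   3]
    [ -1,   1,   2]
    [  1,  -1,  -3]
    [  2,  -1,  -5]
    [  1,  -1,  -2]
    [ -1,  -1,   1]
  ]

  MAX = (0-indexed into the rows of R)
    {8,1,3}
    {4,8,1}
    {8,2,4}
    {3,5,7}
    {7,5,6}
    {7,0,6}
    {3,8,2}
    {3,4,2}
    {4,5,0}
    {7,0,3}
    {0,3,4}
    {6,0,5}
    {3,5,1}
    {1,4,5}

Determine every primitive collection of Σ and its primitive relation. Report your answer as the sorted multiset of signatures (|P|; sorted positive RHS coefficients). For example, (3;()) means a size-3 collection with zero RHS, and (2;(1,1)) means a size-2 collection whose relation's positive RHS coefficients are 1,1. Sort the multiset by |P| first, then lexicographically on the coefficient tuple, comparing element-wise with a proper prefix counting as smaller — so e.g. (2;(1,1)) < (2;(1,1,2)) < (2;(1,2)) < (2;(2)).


The 20 primitive collections of Σ (r=9, n=3):

  P={4,7}:  v_{4} + v_{7} = 0 — sig = (2;())
  P={0,2}:  v_{0} + v_{2} = v_{4} — sig = (2;(1))
  P={1,2}:  v_{1} + v_{2} = v_{8} — sig = (2;(1))
  P={2,5}:  v_{2} + v_{5} = v_{1} — sig = (2;(1))
  P={2,6}:  v_{2} + v_{6} = v_{5} — sig = (2;(1))
  P={3,6}:  v_{3} + v_{6} = v_{7} — sig = (2;(1))
  P={0,1}:  v_{0} + v_{1} = v_{4} + v_{5} — sig = (2;(1,1))
  P={0,8}:  v_{0} + v_{8} = v_{1} + v_{4} — sig = (2;(1,1))
  P={2,7}:  v_{2} + v_{7} = v_{3} + v_{5} — sig = (2;(1,1))
  P={4,6}:  v_{4} + v_{6} = v_{0} + v_{5} — sig = (2;(1,1))
  P={6,8}:  v_{6} + v_{8} = v_{1} + v_{5} — sig = (2;(1,1))
  P={7,8}:  v_{7} + v_{8} = v_{1} + v_{3} + v_{5} — sig = (2;(1,1,1))
  P={1,7}:  v_{1} + v_{7} = v_{3} + 2·v_{5} — sig = (2;(1,2))
  P={1,6}:  v_{1} + v_{6} = 2·v_{5} — sig = (2;(2))
  P={5,8}:  v_{5} + v_{8} = 2·v_{1} — sig = (2;(2))
  P={0,3,5}:  v_{0} + v_{3} + v_{5} = 0 — sig = (3;())
  P={0,5,7}:  v_{0} + v_{5} + v_{7} = v_{6} — sig = (3;(1))
  P={3,4,5}:  v_{3} + v_{4} + v_{5} = v_{2} — sig = (3;(1))
  P={1,3,4}:  v_{1} + v_{3} + v_{4} = 2·v_{2} — sig = (3;(2))
  P={3,4,8}:  v_{3} + v_{4} + v_{8} = 3·v_{2} — sig = (3;(3))

Signatures (|P|; sorted positive RHS coefficients), sorted:
    (2;())
    (2;(1))
    (2;(1))
    (2;(1))
    (2;(1))
    (2;(1))
    (2;(1,1))
    (2;(1,1))
    (2;(1,1))
    (2;(1,1))
    (2;(1,1))
    (2;(1,1,1))
    (2;(1,2))
    (2;(2))
    (2;(2))
    (3;())
    (3;(1))
    (3;(1))
    (3;(2))
    (3;(3))


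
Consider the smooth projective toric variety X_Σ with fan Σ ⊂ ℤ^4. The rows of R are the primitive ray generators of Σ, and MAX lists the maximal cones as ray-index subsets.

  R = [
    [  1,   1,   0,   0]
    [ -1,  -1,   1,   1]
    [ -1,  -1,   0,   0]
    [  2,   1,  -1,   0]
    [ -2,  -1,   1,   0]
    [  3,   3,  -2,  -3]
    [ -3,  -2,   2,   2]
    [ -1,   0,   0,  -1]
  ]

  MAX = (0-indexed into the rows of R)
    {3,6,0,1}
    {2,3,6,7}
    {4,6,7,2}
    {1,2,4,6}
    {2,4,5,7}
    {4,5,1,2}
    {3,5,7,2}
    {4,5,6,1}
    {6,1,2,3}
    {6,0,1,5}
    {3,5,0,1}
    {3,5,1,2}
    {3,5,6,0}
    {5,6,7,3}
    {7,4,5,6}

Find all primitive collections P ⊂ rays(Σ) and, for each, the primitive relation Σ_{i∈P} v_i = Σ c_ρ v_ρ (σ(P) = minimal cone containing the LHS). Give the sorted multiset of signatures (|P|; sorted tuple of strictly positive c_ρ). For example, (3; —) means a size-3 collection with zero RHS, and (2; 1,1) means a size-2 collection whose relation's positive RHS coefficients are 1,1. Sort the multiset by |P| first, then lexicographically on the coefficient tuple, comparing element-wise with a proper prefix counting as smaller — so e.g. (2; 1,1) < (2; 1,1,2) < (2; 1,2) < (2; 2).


Σ has 7 primitive collections:

  {0,2}:  v_{0} + v_{2} = 0 — sig = (2; —)
  {3,4}:  v_{3} + v_{4} = 0 — sig = (2; —)
  {1,7}:  v_{1} + v_{7} = v_{4} — sig = (2; 1)
  {0,7}:  v_{0} + v_{7} = v_{5} + v_{6} — sig = (2; 1,1)
  {0,4}:  v_{0} + v_{4} = v_{1} + v_{5} + v_{6} — sig = (2; 1,1,1)
  {2,5,6}:  v_{2} + v_{5} + v_{6} = v_{7} — sig = (3; 1)
  {1,3,5,6}:  v_{1} + v_{3} + v_{5} + v_{6} = v_{0} — sig = (4; 1)

Hence PRS(X_Σ) =
{ (2; —) ×2,  (2; 1),  (2; 1,1),  (2; 1,1,1),  (3; 1),  (4; 1) }


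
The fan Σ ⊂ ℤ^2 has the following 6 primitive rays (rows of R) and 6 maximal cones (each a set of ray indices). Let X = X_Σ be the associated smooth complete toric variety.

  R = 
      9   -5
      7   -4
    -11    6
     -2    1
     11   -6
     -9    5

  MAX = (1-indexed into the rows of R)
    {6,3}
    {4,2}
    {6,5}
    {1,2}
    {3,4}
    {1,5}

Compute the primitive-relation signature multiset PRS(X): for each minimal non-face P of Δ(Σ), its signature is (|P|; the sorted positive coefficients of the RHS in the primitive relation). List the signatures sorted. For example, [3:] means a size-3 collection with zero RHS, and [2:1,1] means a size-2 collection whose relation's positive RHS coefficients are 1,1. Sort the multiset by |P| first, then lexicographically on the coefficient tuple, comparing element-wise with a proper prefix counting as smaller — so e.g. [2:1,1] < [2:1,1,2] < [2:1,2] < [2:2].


Σ has 9 primitive collections:

  • {1,6}:  v_{1} + v_{6} = 0  so sig = [2:]
  • {3,5}:  v_{3} + v_{5} = 0  so sig = [2:]
  • {1,3}:  v_{1} + v_{3} = v_{4}  so sig = [2:1]
  • {1,4}:  v_{1} + v_{4} = v_{2}  so sig = [2:1]
  • {2,6}:  v_{2} + v_{6} = v_{4}  so sig = [2:1]
  • {4,5}:  v_{4} + v_{5} = v_{1}  so sig = [2:1]
  • {4,6}:  v_{4} + v_{6} = v_{3}  so sig = [2:1]
  • {2,3}:  v_{2} + v_{3} = 2·v_{4}  so sig = [2:2]
  • {2,5}:  v_{2} + v_{5} = 2·v_{1}  so sig = [2:2]

Signatures (|P|; sorted positive RHS coefficients), sorted:
{ [2:] ×2,  [2:1] ×5,  [2:2] ×2 }


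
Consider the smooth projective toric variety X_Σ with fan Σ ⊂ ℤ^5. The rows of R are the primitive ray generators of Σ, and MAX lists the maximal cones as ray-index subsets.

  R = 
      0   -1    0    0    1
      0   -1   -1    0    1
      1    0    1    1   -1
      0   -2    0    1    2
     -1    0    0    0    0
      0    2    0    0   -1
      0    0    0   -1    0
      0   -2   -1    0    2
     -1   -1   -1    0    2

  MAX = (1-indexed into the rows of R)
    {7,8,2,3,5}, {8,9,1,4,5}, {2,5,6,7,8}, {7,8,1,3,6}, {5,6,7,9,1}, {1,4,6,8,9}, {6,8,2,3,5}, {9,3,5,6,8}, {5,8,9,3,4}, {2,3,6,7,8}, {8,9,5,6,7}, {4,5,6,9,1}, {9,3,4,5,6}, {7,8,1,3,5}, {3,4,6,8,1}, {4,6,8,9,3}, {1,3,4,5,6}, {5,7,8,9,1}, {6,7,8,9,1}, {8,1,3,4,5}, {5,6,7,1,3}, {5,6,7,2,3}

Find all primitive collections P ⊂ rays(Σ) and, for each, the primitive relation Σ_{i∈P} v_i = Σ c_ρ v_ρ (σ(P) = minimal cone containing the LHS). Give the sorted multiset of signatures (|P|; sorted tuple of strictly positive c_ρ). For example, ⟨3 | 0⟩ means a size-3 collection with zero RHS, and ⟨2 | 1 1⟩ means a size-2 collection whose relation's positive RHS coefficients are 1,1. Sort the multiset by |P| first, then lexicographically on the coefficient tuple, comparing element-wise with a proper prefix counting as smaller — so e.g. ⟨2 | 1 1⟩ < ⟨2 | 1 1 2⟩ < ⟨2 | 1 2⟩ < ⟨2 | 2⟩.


9 minimal non-faces of Δ(Σ) (on 9 rays):

  • {1,2}:  v_{1} + v_{2} = v_{8}  ⟹  sig = ⟨2 | 1⟩
  • {2,4}:  v_{2} + v_{4} = v_{3} + v_{8} + v_{9}  ⟹  sig = ⟨2 | 1 1 1⟩
  • {2,9}:  v_{2} + v_{9} = v_{5} + v_{6} + 2·v_{8}  ⟹  sig = ⟨2 | 1 1 2⟩
  • {4,7}:  v_{4} + v_{7} = 2·v_{1}  ⟹  sig = ⟨2 | 2⟩
  • {1,3,9}:  v_{1} + v_{3} + v_{9} = v_{4}  ⟹  sig = ⟨3 | 1⟩
  • {3,7,9}:  v_{3} + v_{7} + v_{9} = v_{1}  ⟹  sig = ⟨3 | 1⟩
  • {1,5,6,8}:  v_{1} + v_{5} + v_{6} + v_{8} = v_{9}  ⟹  sig = ⟨4 | 1⟩
  • {4,5,6,8}:  v_{4} + v_{5} + v_{6} + v_{8} = v_{3} + 2·v_{9}  ⟹  sig = ⟨4 | 1 2⟩
  • {3,5,6,7,8}:  v_{3} + v_{5} + v_{6} + v_{7} + v_{8} = 0  ⟹  sig = ⟨5 | 0⟩

Hence PRS(X_Σ) =
{ ⟨2 | 1⟩,  ⟨2 | 1 1 1⟩,  ⟨2 | 1 1 2⟩,  ⟨2 | 2⟩,  ⟨3 | 1⟩ ×2,  ⟨4 | 1⟩,  ⟨4 | 1 2⟩,  ⟨5 | 0⟩ }


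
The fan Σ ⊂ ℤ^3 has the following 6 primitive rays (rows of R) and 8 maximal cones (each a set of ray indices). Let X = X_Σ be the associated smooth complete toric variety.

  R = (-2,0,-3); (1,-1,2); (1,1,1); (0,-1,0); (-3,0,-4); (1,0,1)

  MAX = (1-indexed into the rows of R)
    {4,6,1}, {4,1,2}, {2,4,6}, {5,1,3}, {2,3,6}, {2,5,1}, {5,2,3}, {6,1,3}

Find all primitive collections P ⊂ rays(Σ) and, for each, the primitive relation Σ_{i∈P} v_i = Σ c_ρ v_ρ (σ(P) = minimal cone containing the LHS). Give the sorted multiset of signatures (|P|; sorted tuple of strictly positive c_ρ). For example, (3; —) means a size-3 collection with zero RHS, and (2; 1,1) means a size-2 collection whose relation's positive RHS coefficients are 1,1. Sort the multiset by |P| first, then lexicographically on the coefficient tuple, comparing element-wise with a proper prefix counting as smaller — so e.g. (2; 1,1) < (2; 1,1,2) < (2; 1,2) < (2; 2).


|primitive collections| = 5. Relations:

  {3,4}:  v_{3} + v_{4} = v_{6}  ⟹  sig = (2; 1)
  {5,6}:  v_{5} + v_{6} = v_{1}  ⟹  sig = (2; 1)
  {4,5}:  v_{4} + v_{5} = 2·v_{1} + v_{2}  ⟹  sig = (2; 1,2)
  {1,2,3}:  v_{1} + v_{2} + v_{3} = 0  ⟹  sig = (3; —)
  {1,2,6}:  v_{1} + v_{2} + v_{6} = v_{4}  ⟹  sig = (3; 1)

Sorted signature multiset PRS(X):
[(2; 1), (2; 1), (2; 1,2), (3; —), (3; 1)]


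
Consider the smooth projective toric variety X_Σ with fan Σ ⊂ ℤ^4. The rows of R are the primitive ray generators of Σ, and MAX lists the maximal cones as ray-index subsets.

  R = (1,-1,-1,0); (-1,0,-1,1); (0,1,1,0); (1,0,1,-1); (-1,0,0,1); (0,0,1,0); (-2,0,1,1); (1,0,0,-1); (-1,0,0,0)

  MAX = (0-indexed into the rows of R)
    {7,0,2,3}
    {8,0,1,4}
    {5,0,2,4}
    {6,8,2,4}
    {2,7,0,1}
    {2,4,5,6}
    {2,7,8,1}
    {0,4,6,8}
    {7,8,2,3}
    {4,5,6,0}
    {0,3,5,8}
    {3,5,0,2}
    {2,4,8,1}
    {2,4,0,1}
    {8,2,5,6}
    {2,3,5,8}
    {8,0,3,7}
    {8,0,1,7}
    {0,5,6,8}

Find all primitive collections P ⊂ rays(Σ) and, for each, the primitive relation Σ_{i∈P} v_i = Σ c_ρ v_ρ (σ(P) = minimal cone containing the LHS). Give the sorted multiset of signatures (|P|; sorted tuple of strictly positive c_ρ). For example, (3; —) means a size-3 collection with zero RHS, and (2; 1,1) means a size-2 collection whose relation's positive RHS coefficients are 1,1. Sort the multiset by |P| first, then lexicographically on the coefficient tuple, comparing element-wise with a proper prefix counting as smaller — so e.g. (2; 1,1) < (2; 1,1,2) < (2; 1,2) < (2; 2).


Δ(Σ) — 9 vertices, 11 min non-faces:

  • {1,3}:  v_{1} + v_{3} = 0  ⇒ sig = (2; —)
  • {4,7}:  v_{4} + v_{7} = 0  ⇒ sig = (2; —)
  • {1,5}:  v_{1} + v_{5} = v_{4}  ⇒ sig = (2; 1)
  • {3,4}:  v_{3} + v_{4} = v_{5}  ⇒ sig = (2; 1)
  • {5,7}:  v_{5} + v_{7} = v_{3}  ⇒ sig = (2; 1)
  • {6,7}:  v_{6} + v_{7} = v_{5} + v_{8}  ⇒ sig = (2; 1,1)
  • {1,6}:  v_{1} + v_{6} = 2·v_{4} + v_{8}  ⇒ sig = (2; 1,2)
  • {3,6}:  v_{3} + v_{6} = 2·v_{5} + v_{8}  ⇒ sig = (2; 1,2)
  • {0,2,8}:  v_{0} + v_{2} + v_{8} = 0  ⇒ sig = (3; —)
  • {4,5,8}:  v_{4} + v_{5} + v_{8} = v_{6}  ⇒ sig = (3; 1)
  • {0,2,6}:  v_{0} + v_{2} + v_{6} = v_{4} + v_{5}  ⇒ sig = (3; 1,1)

Hence PRS(X_Σ) =
    |P|=2: 8 collections, coeffs (), (), (1), (1), (1), (1,1), (1,2), (1,2)
    |P|=3: 3 collections, coeffs (), (1), (1,1)


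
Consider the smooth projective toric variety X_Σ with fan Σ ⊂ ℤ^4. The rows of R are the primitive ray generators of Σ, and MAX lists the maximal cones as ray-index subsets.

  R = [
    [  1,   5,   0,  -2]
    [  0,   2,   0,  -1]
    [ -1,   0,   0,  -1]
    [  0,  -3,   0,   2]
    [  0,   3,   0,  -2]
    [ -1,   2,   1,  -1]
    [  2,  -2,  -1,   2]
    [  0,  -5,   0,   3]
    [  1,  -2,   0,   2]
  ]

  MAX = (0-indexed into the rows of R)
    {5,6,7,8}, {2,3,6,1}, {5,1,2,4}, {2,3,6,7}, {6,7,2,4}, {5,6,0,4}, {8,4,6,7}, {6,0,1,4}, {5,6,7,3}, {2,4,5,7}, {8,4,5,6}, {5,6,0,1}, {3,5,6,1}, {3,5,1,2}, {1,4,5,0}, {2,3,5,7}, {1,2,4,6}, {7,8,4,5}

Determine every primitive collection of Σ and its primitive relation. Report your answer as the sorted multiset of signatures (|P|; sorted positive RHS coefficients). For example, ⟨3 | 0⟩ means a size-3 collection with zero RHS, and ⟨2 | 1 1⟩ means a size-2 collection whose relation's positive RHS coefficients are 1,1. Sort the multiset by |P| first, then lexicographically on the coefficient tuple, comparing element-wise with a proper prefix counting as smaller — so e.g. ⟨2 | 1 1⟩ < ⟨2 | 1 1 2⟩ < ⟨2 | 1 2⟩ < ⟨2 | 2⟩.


12 collections generate NE(X_Σ); each relation:

  P = {3,4}:  v_{3} + v_{4} = 0  ⇒ sig = ⟨2 | 0⟩
  P = {1,7}:  v_{1} + v_{7} = v_{3}  ⇒ sig = ⟨2 | 1⟩
  P = {0,2}:  v_{0} + v_{2} = v_{1} + v_{4}  ⇒ sig = ⟨2 | 1 1⟩
  P = {0,7}:  v_{0} + v_{7} = v_{5} + v_{6}  ⇒ sig = ⟨2 | 1 1⟩
  P = {1,8}:  v_{1} + v_{8} = v_{5} + v_{6}  ⇒ sig = ⟨2 | 1 1⟩
  P = {2,8}:  v_{2} + v_{8} = v_{4} + v_{7}  ⇒ sig = ⟨2 | 1 1⟩
  P = {0,3}:  v_{0} + v_{3} = v_{1} + v_{5} + v_{6}  ⇒ sig = ⟨2 | 1 1 1⟩
  P = {3,8}:  v_{3} + v_{8} = v_{5} + v_{6} + v_{7}  ⇒ sig = ⟨2 | 1 1 1⟩
  P = {0,8}:  v_{0} + v_{8} = v_{4} + 2·v_{5} + 2·v_{6}  ⇒ sig = ⟨2 | 1 2 2⟩
  P = {2,5,6}:  v_{2} + v_{5} + v_{6} = 0  ⇒ sig = ⟨3 | 0⟩
  P = {1,4,5,6}:  v_{1} + v_{4} + v_{5} + v_{6} = v_{0}  ⇒ sig = ⟨4 | 1⟩
  P = {4,5,6,7}:  v_{4} + v_{5} + v_{6} + v_{7} = v_{8}  ⇒ sig = ⟨4 | 1⟩

so the primitive-relation signature multiset is
    ⟨2 | 0⟩
    ⟨2 | 1⟩
    ⟨2 | 1 1⟩
    ⟨2 | 1 1⟩
    ⟨2 | 1 1⟩
    ⟨2 | 1 1⟩
    ⟨2 | 1 1 1⟩
    ⟨2 | 1 1 1⟩
    ⟨2 | 1 2 2⟩
    ⟨3 | 0⟩
    ⟨4 | 1⟩
    ⟨4 | 1⟩


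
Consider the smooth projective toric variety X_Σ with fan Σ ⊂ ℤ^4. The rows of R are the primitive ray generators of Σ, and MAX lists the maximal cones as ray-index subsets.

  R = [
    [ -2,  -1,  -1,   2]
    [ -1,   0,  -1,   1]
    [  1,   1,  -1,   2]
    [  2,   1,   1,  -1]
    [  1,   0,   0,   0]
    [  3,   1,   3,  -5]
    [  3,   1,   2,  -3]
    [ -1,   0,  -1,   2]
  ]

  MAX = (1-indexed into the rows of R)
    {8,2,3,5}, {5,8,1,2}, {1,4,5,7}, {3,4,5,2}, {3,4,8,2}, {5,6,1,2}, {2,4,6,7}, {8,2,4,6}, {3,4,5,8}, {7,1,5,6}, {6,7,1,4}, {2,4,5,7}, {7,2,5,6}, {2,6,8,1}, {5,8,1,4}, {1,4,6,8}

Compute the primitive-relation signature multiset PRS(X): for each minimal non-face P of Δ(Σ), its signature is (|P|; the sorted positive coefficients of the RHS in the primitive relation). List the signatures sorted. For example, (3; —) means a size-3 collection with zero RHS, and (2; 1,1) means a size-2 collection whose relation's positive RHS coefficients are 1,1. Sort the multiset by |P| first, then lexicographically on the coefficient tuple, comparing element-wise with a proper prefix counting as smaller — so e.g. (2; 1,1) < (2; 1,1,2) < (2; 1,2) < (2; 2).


9 collections generate NE(X_Σ); each relation:

  {7,8}:  v_{7} + v_{8} = v_{4}  →  sig = (2; 1)
  {3,6}:  v_{3} + v_{6} = v_{2} + v_{4} + v_{7}  →  sig = (2; 1,1,1)
  {3,7}:  v_{3} + v_{7} = v_{2} + 2·v_{4} + v_{5}  →  sig = (2; 1,1,2)
  {1,3}:  v_{1} + v_{3} = v_{5} + 2·v_{8}  →  sig = (2; 1,2)
  {1,2,7}:  v_{1} + v_{2} + v_{7} = 0  →  sig = (3; —)
  {1,2,4}:  v_{1} + v_{2} + v_{4} = v_{8}  →  sig = (3; 1)
  {5,6,8}:  v_{5} + v_{6} + v_{8} = v_{7}  →  sig = (3; 1)
  {4,5,6}:  v_{4} + v_{5} + v_{6} = 2·v_{7}  →  sig = (3; 2)
  {2,4,5,8}:  v_{2} + v_{4} + v_{5} + v_{8} = v_{3}  →  sig = (4; 1)

Sorted signature multiset PRS(X):
    |P|=2: 4 collections, coeffs (1), (1,1,1), (1,1,2), (1,2)
    |P|=3: 4 collections, coeffs (), (1), (1), (2)
    |P|=4: 1 collection, coeffs (1)


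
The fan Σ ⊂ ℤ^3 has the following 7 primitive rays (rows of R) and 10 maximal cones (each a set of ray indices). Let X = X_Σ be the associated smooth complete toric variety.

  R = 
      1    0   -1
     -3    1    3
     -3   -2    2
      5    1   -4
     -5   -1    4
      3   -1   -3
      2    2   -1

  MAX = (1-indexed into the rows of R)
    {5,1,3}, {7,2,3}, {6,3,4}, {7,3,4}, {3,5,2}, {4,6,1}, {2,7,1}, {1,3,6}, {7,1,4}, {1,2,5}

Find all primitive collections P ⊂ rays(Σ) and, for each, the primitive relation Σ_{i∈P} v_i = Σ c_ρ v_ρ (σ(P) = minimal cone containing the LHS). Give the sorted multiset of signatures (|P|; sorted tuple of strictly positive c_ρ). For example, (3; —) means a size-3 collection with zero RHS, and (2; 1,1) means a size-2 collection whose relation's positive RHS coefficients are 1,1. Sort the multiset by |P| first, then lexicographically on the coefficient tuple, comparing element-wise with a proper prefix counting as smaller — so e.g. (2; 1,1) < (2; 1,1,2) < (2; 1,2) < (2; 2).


The 9 primitive collections of Σ (r=7, n=3):

  {2,6}:  v_{2} + v_{6} = 0  so sig = (2; —)
  {4,5}:  v_{4} + v_{5} = 0  so sig = (2; —)
  {2,4}:  v_{2} + v_{4} = v_{7}  so sig = (2; 1)
  {5,7}:  v_{5} + v_{7} = v_{2}  so sig = (2; 1)
  {6,7}:  v_{6} + v_{7} = v_{4}  so sig = (2; 1)
  {5,6}:  v_{5} + v_{6} = v_{1} + v_{3}  so sig = (2; 1,1)
  {1,3,7}:  v_{1} + v_{3} + v_{7} = 0  so sig = (3; —)
  {1,2,3}:  v_{1} + v_{2} + v_{3} = v_{5}  so sig = (3; 1)
  {1,3,4}:  v_{1} + v_{3} + v_{4} = v_{6}  so sig = (3; 1)

Signatures (|P|; sorted positive RHS coefficients), sorted:
    (2; —)
    (2; —)
    (2; 1)
    (2; 1)
    (2; 1)
    (2; 1,1)
    (3; —)
    (3; 1)
    (3; 1)


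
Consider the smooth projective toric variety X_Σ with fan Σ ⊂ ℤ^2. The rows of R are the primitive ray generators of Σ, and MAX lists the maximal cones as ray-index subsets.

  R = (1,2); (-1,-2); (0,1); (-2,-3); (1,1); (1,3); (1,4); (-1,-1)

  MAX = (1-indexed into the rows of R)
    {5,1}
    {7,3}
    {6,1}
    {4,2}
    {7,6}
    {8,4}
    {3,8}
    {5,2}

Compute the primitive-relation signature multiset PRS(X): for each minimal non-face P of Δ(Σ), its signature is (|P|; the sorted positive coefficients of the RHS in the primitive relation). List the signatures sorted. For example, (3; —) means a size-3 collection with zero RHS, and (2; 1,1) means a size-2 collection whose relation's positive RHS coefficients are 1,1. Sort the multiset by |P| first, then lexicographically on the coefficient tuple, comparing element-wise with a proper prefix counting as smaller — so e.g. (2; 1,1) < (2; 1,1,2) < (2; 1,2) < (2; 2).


Primitive collections (20):

  {1,2}:  v_{1} + v_{2} = 0  →  sig = (2; —)
  {5,8}:  v_{5} + v_{8} = 0  →  sig = (2; —)
  {1,3}:  v_{1} + v_{3} = v_{6}  →  sig = (2; 1)
  {1,4}:  v_{1} + v_{4} = v_{8}  →  sig = (2; 1)
  {1,8}:  v_{1} + v_{8} = v_{3}  →  sig = (2; 1)
  {2,3}:  v_{2} + v_{3} = v_{8}  →  sig = (2; 1)
  {2,6}:  v_{2} + v_{6} = v_{3}  →  sig = (2; 1)
  {2,8}:  v_{2} + v_{8} = v_{4}  →  sig = (2; 1)
  {3,5}:  v_{3} + v_{5} = v_{1}  →  sig = (2; 1)
  {3,6}:  v_{3} + v_{6} = v_{7}  →  sig = (2; 1)
  {4,5}:  v_{4} + v_{5} = v_{2}  →  sig = (2; 1)
  {4,6}:  v_{4} + v_{6} = v_{3} + v_{8}  →  sig = (2; 1,1)
  {5,7}:  v_{5} + v_{7} = v_{1} + v_{6}  →  sig = (2; 1,1)
  {4,7}:  v_{4} + v_{7} = 2·v_{3} + v_{8}  →  sig = (2; 1,2)
  {1,7}:  v_{1} + v_{7} = 2·v_{6}  →  sig = (2; 2)
  {2,7}:  v_{2} + v_{7} = 2·v_{3}  →  sig = (2; 2)
  {3,4}:  v_{3} + v_{4} = 2·v_{8}  →  sig = (2; 2)
  {5,6}:  v_{5} + v_{6} = 2·v_{1}  →  sig = (2; 2)
  {6,8}:  v_{6} + v_{8} = 2·v_{3}  →  sig = (2; 2)
  {7,8}:  v_{7} + v_{8} = 3·v_{3}  →  sig = (2; 3)

so the primitive-relation signature multiset is
[(2; —), (2; —), (2; 1), (2; 1), (2; 1), (2; 1), (2; 1), (2; 1), (2; 1), (2; 1), (2; 1), (2; 1,1), (2; 1,1), (2; 1,2), (2; 2), (2; 2), (2; 2), (2; 2), (2; 2), (2; 3)]


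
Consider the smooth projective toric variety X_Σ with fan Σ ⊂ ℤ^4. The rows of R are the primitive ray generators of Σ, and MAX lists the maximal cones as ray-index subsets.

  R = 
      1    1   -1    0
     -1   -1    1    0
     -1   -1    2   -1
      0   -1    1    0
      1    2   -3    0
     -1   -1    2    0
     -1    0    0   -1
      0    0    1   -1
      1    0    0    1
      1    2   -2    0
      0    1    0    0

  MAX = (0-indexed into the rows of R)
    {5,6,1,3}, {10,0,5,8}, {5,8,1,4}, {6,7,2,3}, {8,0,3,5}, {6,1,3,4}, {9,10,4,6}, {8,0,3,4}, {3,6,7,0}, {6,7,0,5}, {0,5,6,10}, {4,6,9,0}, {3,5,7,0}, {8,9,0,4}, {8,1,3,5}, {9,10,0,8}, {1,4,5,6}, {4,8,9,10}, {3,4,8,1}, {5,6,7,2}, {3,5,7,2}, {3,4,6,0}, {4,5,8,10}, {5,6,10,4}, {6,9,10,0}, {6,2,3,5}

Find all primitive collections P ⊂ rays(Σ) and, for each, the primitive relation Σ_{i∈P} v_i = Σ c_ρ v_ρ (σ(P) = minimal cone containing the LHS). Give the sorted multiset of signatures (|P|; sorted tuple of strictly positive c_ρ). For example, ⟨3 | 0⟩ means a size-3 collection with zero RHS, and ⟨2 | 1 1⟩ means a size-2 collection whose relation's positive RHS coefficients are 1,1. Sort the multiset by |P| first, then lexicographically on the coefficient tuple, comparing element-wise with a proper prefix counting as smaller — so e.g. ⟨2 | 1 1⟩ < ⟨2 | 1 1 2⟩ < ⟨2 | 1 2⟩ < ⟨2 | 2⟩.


23 collections generate NE(X_Σ); each relation:

  P = {0,1}:  v_{0} + v_{1} = 0  ⟹  sig = ⟨2 | 0⟩
  P = {6,8}:  v_{6} + v_{8} = 0  ⟹  sig = ⟨2 | 0⟩
  P = {0,2}:  v_{0} + v_{2} = v_{7}  ⟹  sig = ⟨2 | 1⟩
  P = {1,7}:  v_{1} + v_{7} = v_{2}  ⟹  sig = ⟨2 | 1⟩
  P = {3,9}:  v_{3} + v_{9} = v_{0}  ⟹  sig = ⟨2 | 1⟩
  P = {5,9}:  v_{5} + v_{9} = v_{10}  ⟹  sig = ⟨2 | 1⟩
  P = {1,9}:  v_{1} + v_{9} = v_{4} + v_{5}  ⟹  sig = ⟨2 | 1 1⟩
  P = {2,4}:  v_{2} + v_{4} = v_{0} + v_{6}  ⟹  sig = ⟨2 | 1 1⟩
  P = {3,10}:  v_{3} + v_{10} = v_{0} + v_{5}  ⟹  sig = ⟨2 | 1 1⟩
  P = {1,2}:  v_{1} + v_{2} = v_{3} + v_{5} + v_{6}  ⟹  sig = ⟨2 | 1 1 1⟩
  P = {2,8}:  v_{2} + v_{8} = v_{0} + v_{3} + v_{5}  ⟹  sig = ⟨2 | 1 1 1⟩
  P = {2,9}:  v_{2} + v_{9} = 2·v_{0} + v_{5} + v_{6}  ⟹  sig = ⟨2 | 1 1 2⟩
  P = {7,8}:  v_{7} + v_{8} = 2·v_{0} + v_{3} + v_{5}  ⟹  sig = ⟨2 | 1 1 2⟩
  P = {7,9}:  v_{7} + v_{9} = 3·v_{0} + v_{5} + v_{6}  ⟹  sig = ⟨2 | 1 1 3⟩
  P = {1,10}:  v_{1} + v_{10} = v_{4} + 2·v_{5}  ⟹  sig = ⟨2 | 1 2⟩
  P = {4,7}:  v_{4} + v_{7} = 2·v_{0} + v_{6}  ⟹  sig = ⟨2 | 1 2⟩
  P = {2,10}:  v_{2} + v_{10} = 2·v_{0} + 2·v_{5} + v_{6}  ⟹  sig = ⟨2 | 1 2 2⟩
  P = {7,10}:  v_{7} + v_{10} = 3·v_{0} + 2·v_{5} + v_{6}  ⟹  sig = ⟨2 | 1 2 3⟩
  P = {3,4,5}:  v_{3} + v_{4} + v_{5} = 0  ⟹  sig = ⟨3 | 0⟩
  P = {0,4,5}:  v_{0} + v_{4} + v_{5} = v_{9}  ⟹  sig = ⟨3 | 1⟩
  P = {0,4,10}:  v_{0} + v_{4} + v_{10} = 2·v_{9}  ⟹  sig = ⟨3 | 2⟩
  P = {0,3,5,6}:  v_{0} + v_{3} + v_{5} + v_{6} = v_{2}  ⟹  sig = ⟨4 | 1⟩
  P = {3,5,6,7}:  v_{3} + v_{5} + v_{6} + v_{7} = 2·v_{2}  ⟹  sig = ⟨4 | 2⟩

Signatures (|P|; sorted positive RHS coefficients), sorted:
    ⟨2 | 0⟩
    ⟨2 | 0⟩
    ⟨2 | 1⟩
    ⟨2 | 1⟩
    ⟨2 | 1⟩
    ⟨2 | 1⟩
    ⟨2 | 1 1⟩
    ⟨2 | 1 1⟩
    ⟨2 | 1 1⟩
    ⟨2 | 1 1 1⟩
    ⟨2 | 1 1 1⟩
    ⟨2 | 1 1 2⟩
    ⟨2 | 1 1 2⟩
    ⟨2 | 1 1 3⟩
    ⟨2 | 1 2⟩
    ⟨2 | 1 2⟩
    ⟨2 | 1 2 2⟩
    ⟨2 | 1 2 3⟩
    ⟨3 | 0⟩
    ⟨3 | 1⟩
    ⟨3 | 2⟩
    ⟨4 | 1⟩
    ⟨4 | 2⟩


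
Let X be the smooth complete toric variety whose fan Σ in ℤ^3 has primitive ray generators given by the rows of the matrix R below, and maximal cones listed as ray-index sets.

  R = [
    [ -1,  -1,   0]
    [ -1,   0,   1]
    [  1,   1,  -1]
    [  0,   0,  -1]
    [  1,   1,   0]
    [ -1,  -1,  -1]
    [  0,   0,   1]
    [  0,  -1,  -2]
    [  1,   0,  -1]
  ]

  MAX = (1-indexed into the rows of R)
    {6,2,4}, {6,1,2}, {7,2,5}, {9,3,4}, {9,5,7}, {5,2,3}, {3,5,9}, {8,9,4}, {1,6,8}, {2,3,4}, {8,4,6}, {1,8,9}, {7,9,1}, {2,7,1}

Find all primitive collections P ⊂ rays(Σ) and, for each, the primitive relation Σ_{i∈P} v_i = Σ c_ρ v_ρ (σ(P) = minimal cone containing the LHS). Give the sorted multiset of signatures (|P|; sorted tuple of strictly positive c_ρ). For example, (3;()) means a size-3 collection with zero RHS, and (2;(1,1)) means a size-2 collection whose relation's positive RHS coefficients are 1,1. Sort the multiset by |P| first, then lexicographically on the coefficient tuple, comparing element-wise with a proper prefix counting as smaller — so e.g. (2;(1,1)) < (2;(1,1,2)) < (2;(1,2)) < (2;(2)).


Primitive collections (15):

  P = {1,5}:  v_{1} + v_{5} = 0 — sig = (2;())
  P = {2,9}:  v_{2} + v_{9} = 0 — sig = (2;())
  P = {4,7}:  v_{4} + v_{7} = 0 — sig = (2;())
  P = {1,3}:  v_{1} + v_{3} = v_{4} — sig = (2;(1))
  P = {1,4}:  v_{1} + v_{4} = v_{6} — sig = (2;(1))
  P = {2,8}:  v_{2} + v_{8} = v_{6} — sig = (2;(1))
  P = {3,7}:  v_{3} + v_{7} = v_{5} — sig = (2;(1))
  P = {4,5}:  v_{4} + v_{5} = v_{3} — sig = (2;(1))
  P = {5,6}:  v_{5} + v_{6} = v_{4} — sig = (2;(1))
  P = {6,7}:  v_{6} + v_{7} = v_{1} — sig = (2;(1))
  P = {6,9}:  v_{6} + v_{9} = v_{8} — sig = (2;(1))
  P = {5,8}:  v_{5} + v_{8} = v_{4} + v_{9} — sig = (2;(1,1))
  P = {7,8}:  v_{7} + v_{8} = v_{1} + v_{9} — sig = (2;(1,1))
  P = {3,8}:  v_{3} + v_{8} = 2·v_{4} + v_{9} — sig = (2;(1,2))
  P = {3,6}:  v_{3} + v_{6} = 2·v_{4} — sig = (2;(2))

Signatures (|P|; sorted positive RHS coefficients), sorted:
[(2;()), (2;()), (2;()), (2;(1)), (2;(1)), (2;(1)), (2;(1)), (2;(1)), (2;(1)), (2;(1)), (2;(1)), (2;(1,1)), (2;(1,1)), (2;(1,2)), (2;(2))]


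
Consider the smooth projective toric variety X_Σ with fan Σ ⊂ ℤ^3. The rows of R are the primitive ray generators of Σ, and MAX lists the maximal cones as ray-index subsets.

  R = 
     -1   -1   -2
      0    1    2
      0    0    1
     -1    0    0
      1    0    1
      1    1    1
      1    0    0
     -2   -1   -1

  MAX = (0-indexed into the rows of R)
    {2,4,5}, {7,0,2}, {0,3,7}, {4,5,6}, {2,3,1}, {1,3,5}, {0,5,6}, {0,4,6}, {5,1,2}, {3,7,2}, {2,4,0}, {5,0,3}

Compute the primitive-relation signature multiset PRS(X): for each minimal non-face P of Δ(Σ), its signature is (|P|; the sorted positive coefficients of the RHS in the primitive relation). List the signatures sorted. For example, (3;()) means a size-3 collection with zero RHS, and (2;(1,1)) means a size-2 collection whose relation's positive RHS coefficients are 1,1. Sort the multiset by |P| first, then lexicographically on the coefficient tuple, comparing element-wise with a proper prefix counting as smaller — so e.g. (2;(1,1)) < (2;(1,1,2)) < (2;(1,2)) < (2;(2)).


|primitive collections| = 14. Relations:

  P={3,6}:  v_{3} + v_{6} = 0 — sig = (2;())
  P={0,1}:  v_{0} + v_{1} = v_{3} — sig = (2;(1))
  P={2,6}:  v_{2} + v_{6} = v_{4} — sig = (2;(1))
  P={3,4}:  v_{3} + v_{4} = v_{2} — sig = (2;(1))
  P={5,7}:  v_{5} + v_{7} = v_{3} — sig = (2;(1))
  P={1,6}:  v_{1} + v_{6} = v_{2} + v_{5} — sig = (2;(1,1))
  P={6,7}:  v_{6} + v_{7} = v_{0} + v_{2} — sig = (2;(1,1))
  P={1,4}:  v_{1} + v_{4} = 2·v_{2} + v_{5} — sig = (2;(1,2))
  P={1,7}:  v_{1} + v_{7} = v_{2} + 2·v_{3} — sig = (2;(1,2))
  P={4,7}:  v_{4} + v_{7} = v_{0} + 2·v_{2} — sig = (2;(1,2))
  P={0,2,5}:  v_{0} + v_{2} + v_{5} = 0 — sig = (3;())
  P={0,2,3}:  v_{0} + v_{2} + v_{3} = v_{7} — sig = (3;(1))
  P={0,4,5}:  v_{0} + v_{4} + v_{5} = v_{6} — sig = (3;(1))
  P={2,3,5}:  v_{2} + v_{3} + v_{5} = v_{1} — sig = (3;(1))

Signatures (|P|; sorted positive RHS coefficients), sorted:
    |P|=2: 10 collections, coeffs (), (1), (1), (1), (1), (1,1), (1,1), (1,2), (1,2), (1,2)
    |P|=3: 4 collections, coeffs (), (1), (1), (1)


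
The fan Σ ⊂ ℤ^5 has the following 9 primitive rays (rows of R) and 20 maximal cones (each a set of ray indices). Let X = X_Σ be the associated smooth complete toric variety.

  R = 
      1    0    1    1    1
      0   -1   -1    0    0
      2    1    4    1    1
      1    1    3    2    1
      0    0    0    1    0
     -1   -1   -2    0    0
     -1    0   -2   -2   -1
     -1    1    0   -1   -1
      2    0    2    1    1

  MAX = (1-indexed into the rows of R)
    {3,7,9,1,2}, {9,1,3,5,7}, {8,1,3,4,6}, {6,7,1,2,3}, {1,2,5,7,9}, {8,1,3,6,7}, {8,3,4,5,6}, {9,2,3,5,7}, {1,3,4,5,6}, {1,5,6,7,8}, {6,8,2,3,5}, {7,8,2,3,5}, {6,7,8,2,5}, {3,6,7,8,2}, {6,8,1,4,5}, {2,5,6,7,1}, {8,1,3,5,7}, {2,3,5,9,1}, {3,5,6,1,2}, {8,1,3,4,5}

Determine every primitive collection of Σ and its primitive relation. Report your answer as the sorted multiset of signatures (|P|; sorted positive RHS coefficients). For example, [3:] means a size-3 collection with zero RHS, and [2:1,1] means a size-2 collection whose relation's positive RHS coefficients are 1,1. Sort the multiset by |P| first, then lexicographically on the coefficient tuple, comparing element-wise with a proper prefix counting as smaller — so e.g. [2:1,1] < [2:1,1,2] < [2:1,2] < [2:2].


Primitive collections (9):

  {4,7}:  v_{4} + v_{7} = v_{1} + v_{8}  ⇒ sig = [2:1,1]
  {6,9}:  v_{6} + v_{9} = v_{1} + v_{2}  ⇒ sig = [2:1,1]
  {2,4}:  v_{2} + v_{4} = v_{3} + v_{5} + v_{6}  ⇒ sig = [2:1,1,1]
  {4,9}:  v_{4} + v_{9} = v_{1} + v_{3} + v_{5}  ⇒ sig = [2:1,1,1]
  {8,9}:  v_{8} + v_{9} = v_{3} + v_{5} + v_{7}  ⇒ sig = [2:1,1,1]
  {1,2,8}:  v_{1} + v_{2} + v_{8} = 0  ⇒ sig = [3:]
  {3,5,6,7}:  v_{3} + v_{5} + v_{6} + v_{7} = 0  ⇒ sig = [4:]
  {1,2,3,5,7}:  v_{1} + v_{2} + v_{3} + v_{5} + v_{7} = v_{9}  ⇒ sig = [5:1]
  {1,3,5,6,8}:  v_{1} + v_{3} + v_{5} + v_{6} + v_{8} = v_{4}  ⇒ sig = [5:1]

Signatures (|P|; sorted positive RHS coefficients), sorted:
{ [2:1,1] ×2,  [2:1,1,1] ×3,  [3:],  [4:],  [5:1] ×2 }


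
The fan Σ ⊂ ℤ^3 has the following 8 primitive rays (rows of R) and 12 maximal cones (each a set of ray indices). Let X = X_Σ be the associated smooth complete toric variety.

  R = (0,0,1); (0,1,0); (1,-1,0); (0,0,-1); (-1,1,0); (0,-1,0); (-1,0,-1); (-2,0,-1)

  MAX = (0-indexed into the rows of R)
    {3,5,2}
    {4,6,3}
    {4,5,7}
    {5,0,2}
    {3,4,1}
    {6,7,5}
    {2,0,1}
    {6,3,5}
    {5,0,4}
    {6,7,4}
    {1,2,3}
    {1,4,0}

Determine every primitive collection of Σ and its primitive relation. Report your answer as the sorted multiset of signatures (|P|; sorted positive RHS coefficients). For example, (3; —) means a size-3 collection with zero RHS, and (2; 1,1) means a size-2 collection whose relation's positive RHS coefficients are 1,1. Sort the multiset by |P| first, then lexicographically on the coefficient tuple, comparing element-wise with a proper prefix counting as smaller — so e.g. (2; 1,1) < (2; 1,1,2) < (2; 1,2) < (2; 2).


The 12 primitive collections of Σ (r=8, n=3):

  • {0,3}:  v_{0} + v_{3} = 0  →  sig = (2; —)
  • {1,5}:  v_{1} + v_{5} = 0  →  sig = (2; —)
  • {2,4}:  v_{2} + v_{4} = 0  →  sig = (2; —)
  • {0,6}:  v_{0} + v_{6} = v_{4} + v_{5}  →  sig = (2; 1,1)
  • {1,6}:  v_{1} + v_{6} = v_{3} + v_{4}  →  sig = (2; 1,1)
  • {1,7}:  v_{1} + v_{7} = v_{4} + v_{6}  →  sig = (2; 1,1)
  • {2,6}:  v_{2} + v_{6} = v_{3} + v_{5}  →  sig = (2; 1,1)
  • {2,7}:  v_{2} + v_{7} = v_{5} + v_{6}  →  sig = (2; 1,1)
  • {3,7}:  v_{3} + v_{7} = 2·v_{6}  →  sig = (2; 2)
  • {0,7}:  v_{0} + v_{7} = 2·v_{4} + 2·v_{5}  →  sig = (2; 2,2)
  • {3,4,5}:  v_{3} + v_{4} + v_{5} = v_{6}  →  sig = (3; 1)
  • {4,5,6}:  v_{4} + v_{5} + v_{6} = v_{7}  →  sig = (3; 1)

Sorted signature multiset PRS(X):
    |P|=2: 10 collections, coeffs (), (), (), (1,1), (1,1), (1,1), (1,1), (1,1), (2), (2,2)
    |P|=3: 2 collections, coeffs (1), (1)
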